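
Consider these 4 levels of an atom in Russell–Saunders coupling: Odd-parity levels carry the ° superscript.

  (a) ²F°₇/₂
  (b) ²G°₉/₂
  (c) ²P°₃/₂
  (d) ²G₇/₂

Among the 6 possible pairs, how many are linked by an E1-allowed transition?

2

(a)–(b): forbidden (parity).
(a)–(c): forbidden (parity, ΔL, ΔJ).
(a)–(d): allowed.
(b)–(c): forbidden (parity, ΔL, ΔJ).
(b)–(d): allowed.
(c)–(d): forbidden (ΔL, ΔJ).
Allowed pairs: 2 of 6.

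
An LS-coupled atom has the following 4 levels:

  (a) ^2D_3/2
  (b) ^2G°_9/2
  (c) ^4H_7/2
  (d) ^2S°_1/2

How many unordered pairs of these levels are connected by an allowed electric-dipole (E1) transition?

(a)–(b): forbidden (ΔL, ΔJ).
(a)–(c): forbidden (parity, ΔS, ΔL, ΔJ).
(a)–(d): forbidden (ΔL).
(b)–(c): forbidden (ΔS).
(b)–(d): forbidden (parity, ΔL, ΔJ).
(c)–(d): forbidden (ΔS, ΔL, ΔJ).
Allowed pairs: 0 of 6.

0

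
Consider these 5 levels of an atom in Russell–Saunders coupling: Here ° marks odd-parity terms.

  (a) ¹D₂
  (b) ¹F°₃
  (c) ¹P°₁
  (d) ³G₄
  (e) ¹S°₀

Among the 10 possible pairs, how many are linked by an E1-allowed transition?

2

(a)–(b): allowed.
(a)–(c): allowed.
(a)–(d): forbidden (parity, ΔS, ΔL, ΔJ).
(a)–(e): forbidden (ΔL, ΔJ).
(b)–(c): forbidden (parity, ΔL, ΔJ).
(b)–(d): forbidden (ΔS).
(b)–(e): forbidden (parity, ΔL, ΔJ).
(c)–(d): forbidden (ΔS, ΔL, ΔJ).
(c)–(e): forbidden (parity).
(d)–(e): forbidden (ΔS, ΔL, ΔJ).
Allowed pairs: 2 of 10.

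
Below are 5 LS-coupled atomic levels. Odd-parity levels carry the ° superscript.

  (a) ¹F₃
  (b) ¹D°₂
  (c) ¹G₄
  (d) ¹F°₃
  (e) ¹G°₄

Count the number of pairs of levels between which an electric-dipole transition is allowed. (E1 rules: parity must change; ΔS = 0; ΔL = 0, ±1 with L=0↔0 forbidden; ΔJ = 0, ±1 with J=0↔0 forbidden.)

(a)–(b): allowed.
(a)–(c): forbidden (parity).
(a)–(d): allowed.
(a)–(e): allowed.
(b)–(c): forbidden (ΔL, ΔJ).
(b)–(d): forbidden (parity).
(b)–(e): forbidden (parity, ΔL, ΔJ).
(c)–(d): allowed.
(c)–(e): allowed.
(d)–(e): forbidden (parity).
Allowed pairs: 5 of 10.

5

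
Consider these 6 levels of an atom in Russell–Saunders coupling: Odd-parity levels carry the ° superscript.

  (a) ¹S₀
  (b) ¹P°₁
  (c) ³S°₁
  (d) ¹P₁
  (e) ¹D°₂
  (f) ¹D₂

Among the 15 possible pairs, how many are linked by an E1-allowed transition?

5

(a)–(b): allowed.
(a)–(c): forbidden (ΔS, ΔL).
(a)–(d): forbidden (parity).
(a)–(e): forbidden (ΔL, ΔJ).
(a)–(f): forbidden (parity, ΔL, ΔJ).
(b)–(c): forbidden (parity, ΔS).
(b)–(d): allowed.
(b)–(e): forbidden (parity).
(b)–(f): allowed.
(c)–(d): forbidden (ΔS).
(c)–(e): forbidden (parity, ΔS, ΔL).
(c)–(f): forbidden (ΔS, ΔL).
(d)–(e): allowed.
(d)–(f): forbidden (parity).
(e)–(f): allowed.
Allowed pairs: 5 of 15.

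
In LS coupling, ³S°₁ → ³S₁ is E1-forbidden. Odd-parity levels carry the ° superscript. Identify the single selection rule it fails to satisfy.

the L=0 ↔ L=0 exclusion

Parity must change: odd → even — ✓.
ΔS = 0: S: 1 → 1 — ✓.
ΔL = 0, ±1 (not L=0↔0): L: 0 → 0, ΔL = +0 — ✗.
ΔJ = 0, ±1 (not J=0↔0): J: 1 → 1, ΔJ = +0 — ✓.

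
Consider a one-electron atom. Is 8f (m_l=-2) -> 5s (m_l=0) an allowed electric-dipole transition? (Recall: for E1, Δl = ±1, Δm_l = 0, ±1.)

l: 3 → 0 (Δl = -3). Δl = ±1 violated.
Δm_l = 0 − (-2) = +2. E1 requires Δm_l = 0, ±1: violated.
The transition is electric-dipole forbidden.

forbidden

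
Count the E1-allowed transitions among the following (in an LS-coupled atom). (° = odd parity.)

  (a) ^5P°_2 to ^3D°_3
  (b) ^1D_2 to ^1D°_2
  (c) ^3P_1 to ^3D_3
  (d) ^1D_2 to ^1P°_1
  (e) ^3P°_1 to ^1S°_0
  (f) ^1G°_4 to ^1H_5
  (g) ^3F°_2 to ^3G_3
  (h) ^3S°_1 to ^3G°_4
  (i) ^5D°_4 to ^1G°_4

4

(a) forbidden (parity, ΔS fail)
(b) allowed
(c) forbidden (parity, ΔJ fail)
(d) allowed
(e) forbidden (parity, ΔS fail)
(f) allowed
(g) allowed
(h) forbidden (parity, ΔL, ΔJ fail)
(i) forbidden (parity, ΔS, ΔL fail)
Total allowed: 4 of 9.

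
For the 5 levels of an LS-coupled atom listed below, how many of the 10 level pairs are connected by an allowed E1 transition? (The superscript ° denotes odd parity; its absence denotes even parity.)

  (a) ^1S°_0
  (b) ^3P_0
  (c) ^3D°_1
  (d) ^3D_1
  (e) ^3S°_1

(a)–(b): forbidden (ΔS, ΔJ).
(a)–(c): forbidden (parity, ΔS, ΔL).
(a)–(d): forbidden (ΔS, ΔL).
(a)–(e): forbidden (parity, ΔS, ΔL).
(b)–(c): allowed.
(b)–(d): forbidden (parity).
(b)–(e): allowed.
(c)–(d): allowed.
(c)–(e): forbidden (parity, ΔL).
(d)–(e): forbidden (ΔL).
Allowed pairs: 3 of 10.

3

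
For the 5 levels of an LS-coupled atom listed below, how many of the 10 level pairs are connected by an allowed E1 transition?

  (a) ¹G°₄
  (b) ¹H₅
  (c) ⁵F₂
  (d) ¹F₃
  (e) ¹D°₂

3

(a)–(b): allowed.
(a)–(c): forbidden (ΔS, ΔJ).
(a)–(d): allowed.
(a)–(e): forbidden (parity, ΔL, ΔJ).
(b)–(c): forbidden (parity, ΔS, ΔL, ΔJ).
(b)–(d): forbidden (parity, ΔL, ΔJ).
(b)–(e): forbidden (ΔL, ΔJ).
(c)–(d): forbidden (parity, ΔS).
(c)–(e): forbidden (ΔS).
(d)–(e): allowed.
Allowed pairs: 3 of 10.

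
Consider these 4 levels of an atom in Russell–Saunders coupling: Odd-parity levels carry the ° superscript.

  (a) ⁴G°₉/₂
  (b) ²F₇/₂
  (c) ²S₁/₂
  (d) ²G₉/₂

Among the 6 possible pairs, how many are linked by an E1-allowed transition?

(a)–(b): forbidden (ΔS).
(a)–(c): forbidden (ΔS, ΔL, ΔJ).
(a)–(d): forbidden (ΔS).
(b)–(c): forbidden (parity, ΔL, ΔJ).
(b)–(d): forbidden (parity).
(c)–(d): forbidden (parity, ΔL, ΔJ).
Allowed pairs: 0 of 6.

0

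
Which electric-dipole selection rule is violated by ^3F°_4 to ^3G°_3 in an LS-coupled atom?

parity

Parity must change: odd → odd — fails.
ΔL = 0, ±1 (not L=0↔0): L: 3 → 4, ΔL = +1 — passes.
ΔS = 0: S: 1 → 1 — passes.
ΔJ = 0, ±1 (not J=0↔0): J: 4 → 3, ΔJ = -1 — passes.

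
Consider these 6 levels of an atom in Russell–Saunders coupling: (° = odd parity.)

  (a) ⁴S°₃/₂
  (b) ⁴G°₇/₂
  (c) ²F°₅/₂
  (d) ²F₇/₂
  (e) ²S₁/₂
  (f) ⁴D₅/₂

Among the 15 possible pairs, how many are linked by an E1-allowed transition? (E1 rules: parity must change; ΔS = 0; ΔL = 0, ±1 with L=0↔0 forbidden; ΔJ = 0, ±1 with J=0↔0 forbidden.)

1

(a)–(b): forbidden (parity, ΔL, ΔJ).
(a)–(c): forbidden (parity, ΔS, ΔL).
(a)–(d): forbidden (ΔS, ΔL, ΔJ).
(a)–(e): forbidden (ΔS, ΔL).
(a)–(f): forbidden (ΔL).
(b)–(c): forbidden (parity, ΔS).
(b)–(d): forbidden (ΔS).
(b)–(e): forbidden (ΔS, ΔL, ΔJ).
(b)–(f): forbidden (ΔL).
(c)–(d): allowed.
(c)–(e): forbidden (ΔL, ΔJ).
(c)–(f): forbidden (ΔS).
(d)–(e): forbidden (parity, ΔL, ΔJ).
(d)–(f): forbidden (parity, ΔS).
(e)–(f): forbidden (parity, ΔS, ΔL, ΔJ).
Allowed pairs: 1 of 15.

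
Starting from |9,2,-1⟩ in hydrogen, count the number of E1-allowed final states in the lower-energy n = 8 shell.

5

E1 requires Δl = ±1, so l_f ∈ {1, 3}; with 0 ≤ l_f ≤ n_f−1 = 7, the allowed l_f values are {1, 3}.
For l_f = 1: m_f ∈ {m_i−1, m_i, m_i+1} ∩ [−1, 1] = {-1, 0} → 2 states.
For l_f = 3: m_f ∈ {m_i−1, m_i, m_i+1} ∩ [−3, 3] = {-2, -1, 0} → 3 states.
Total: 5.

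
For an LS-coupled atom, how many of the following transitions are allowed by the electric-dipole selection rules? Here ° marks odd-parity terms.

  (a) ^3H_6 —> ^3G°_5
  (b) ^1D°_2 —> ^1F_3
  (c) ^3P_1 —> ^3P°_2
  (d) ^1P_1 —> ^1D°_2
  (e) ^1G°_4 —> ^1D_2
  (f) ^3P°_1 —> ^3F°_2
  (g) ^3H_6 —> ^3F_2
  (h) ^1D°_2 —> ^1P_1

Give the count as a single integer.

(a) allowed
(b) allowed
(c) allowed
(d) allowed
(e) forbidden (ΔL, ΔJ fail)
(f) forbidden (parity, ΔL fail)
(g) forbidden (parity, ΔL, ΔJ fail)
(h) allowed
Total allowed: 5 of 8.

5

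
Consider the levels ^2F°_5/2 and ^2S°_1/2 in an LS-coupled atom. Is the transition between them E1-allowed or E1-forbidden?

forbidden

Reading off the term symbols: S 1/2→1/2, L 3→0, J 5/2→1/2, parity odd→odd.
Parity must change: odd → odd — fails.
ΔS = 0: S: 1/2 → 1/2 — ok.
ΔL = 0, ±1 (not L=0↔0): L: 3 → 0, ΔL = -3 — fails.
ΔJ = 0, ±1 (not J=0↔0): J: 5/2 → 1/2, ΔJ = -2 — fails.
Rule(s) violated: parity, ΔL, ΔJ.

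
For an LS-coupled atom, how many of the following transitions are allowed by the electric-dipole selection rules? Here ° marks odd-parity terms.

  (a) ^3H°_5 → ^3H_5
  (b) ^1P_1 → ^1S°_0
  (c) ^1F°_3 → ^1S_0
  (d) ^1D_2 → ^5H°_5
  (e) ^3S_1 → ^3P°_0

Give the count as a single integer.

(a) allowed
(b) allowed
(c) forbidden (ΔL, ΔJ fail)
(d) forbidden (ΔS, ΔL, ΔJ fail)
(e) allowed
Total allowed: 3 of 5.

3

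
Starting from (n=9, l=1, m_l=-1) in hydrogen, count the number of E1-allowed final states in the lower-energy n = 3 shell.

E1 requires Δl = ±1, so l_f ∈ {0, 2}; with 0 ≤ l_f ≤ n_f−1 = 2, the allowed l_f values are {0, 2}.
For l_f = 0: m_f ∈ {m_i−1, m_i, m_i+1} ∩ [−0, 0] = {0} → 1 state.
For l_f = 2: m_f ∈ {m_i−1, m_i, m_i+1} ∩ [−2, 2] = {-2, -1, 0} → 3 states.
Total: 4.

4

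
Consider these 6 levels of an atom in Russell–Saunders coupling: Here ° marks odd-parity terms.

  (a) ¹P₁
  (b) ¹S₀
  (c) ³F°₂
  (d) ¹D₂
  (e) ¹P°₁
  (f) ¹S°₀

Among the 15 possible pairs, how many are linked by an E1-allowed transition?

(a)–(b): forbidden (parity).
(a)–(c): forbidden (ΔS, ΔL).
(a)–(d): forbidden (parity).
(a)–(e): allowed.
(a)–(f): allowed.
(b)–(c): forbidden (ΔS, ΔL, ΔJ).
(b)–(d): forbidden (parity, ΔL, ΔJ).
(b)–(e): allowed.
(b)–(f): forbidden (ΔL, ΔJ).
(c)–(d): forbidden (ΔS).
(c)–(e): forbidden (parity, ΔS, ΔL).
(c)–(f): forbidden (parity, ΔS, ΔL, ΔJ).
(d)–(e): allowed.
(d)–(f): forbidden (ΔL, ΔJ).
(e)–(f): forbidden (parity).
Allowed pairs: 4 of 15.

4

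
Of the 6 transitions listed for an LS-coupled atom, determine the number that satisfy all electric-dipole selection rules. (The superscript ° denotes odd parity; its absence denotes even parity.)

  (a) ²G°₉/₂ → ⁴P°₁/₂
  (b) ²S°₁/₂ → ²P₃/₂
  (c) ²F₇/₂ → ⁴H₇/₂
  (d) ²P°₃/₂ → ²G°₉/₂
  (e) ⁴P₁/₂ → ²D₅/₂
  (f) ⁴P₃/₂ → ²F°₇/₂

1

(a) forbidden (parity, ΔS, ΔL, ΔJ fail)
(b) allowed
(c) forbidden (parity, ΔS, ΔL fail)
(d) forbidden (parity, ΔL, ΔJ fail)
(e) forbidden (parity, ΔS, ΔJ fail)
(f) forbidden (ΔS, ΔL, ΔJ fail)
Total allowed: 1 of 6.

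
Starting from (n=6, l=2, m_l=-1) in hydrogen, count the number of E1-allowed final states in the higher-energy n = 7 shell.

5

E1 requires Δl = ±1, so l_f ∈ {1, 3}; with 0 ≤ l_f ≤ n_f−1 = 6, the allowed l_f values are {1, 3}.
For l_f = 1: m_f ∈ {m_i−1, m_i, m_i+1} ∩ [−1, 1] = {-1, 0} → 2 states.
For l_f = 3: m_f ∈ {m_i−1, m_i, m_i+1} ∩ [−3, 3] = {-2, -1, 0} → 3 states.
Total: 5.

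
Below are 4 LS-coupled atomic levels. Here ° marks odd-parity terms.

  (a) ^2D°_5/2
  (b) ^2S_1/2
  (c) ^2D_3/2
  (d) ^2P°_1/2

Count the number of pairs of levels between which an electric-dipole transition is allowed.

3

(a)–(b): forbidden (ΔL, ΔJ).
(a)–(c): allowed.
(a)–(d): forbidden (parity, ΔJ).
(b)–(c): forbidden (parity, ΔL).
(b)–(d): allowed.
(c)–(d): allowed.
Allowed pairs: 3 of 6.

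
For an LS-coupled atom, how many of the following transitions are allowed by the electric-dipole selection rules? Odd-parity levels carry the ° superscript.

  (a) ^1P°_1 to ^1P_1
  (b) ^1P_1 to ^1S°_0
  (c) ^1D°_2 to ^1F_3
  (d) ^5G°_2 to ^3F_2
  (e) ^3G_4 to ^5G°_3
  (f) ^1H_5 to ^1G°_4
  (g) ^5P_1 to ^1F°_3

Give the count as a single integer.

(a) allowed
(b) allowed
(c) allowed
(d) forbidden (ΔS fails)
(e) forbidden (ΔS fails)
(f) allowed
(g) forbidden (ΔS, ΔL, ΔJ fail)
Total allowed: 4 of 7.

4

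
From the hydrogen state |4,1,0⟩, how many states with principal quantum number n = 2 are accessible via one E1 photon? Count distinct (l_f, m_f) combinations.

E1 requires Δl = ±1, so l_f ∈ {0, 2}; with 0 ≤ l_f ≤ n_f−1 = 1, the allowed l_f values are {0}.
For l_f = 0: m_f ∈ {m_i−1, m_i, m_i+1} ∩ [−0, 0] = {0} → 1 state.
Total: 1.

1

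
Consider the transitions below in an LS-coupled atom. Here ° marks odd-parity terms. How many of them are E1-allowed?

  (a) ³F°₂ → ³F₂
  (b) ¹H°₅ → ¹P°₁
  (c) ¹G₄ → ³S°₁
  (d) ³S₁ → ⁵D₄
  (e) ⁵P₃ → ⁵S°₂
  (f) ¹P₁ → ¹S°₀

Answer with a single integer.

(a) allowed
(b) forbidden (parity, ΔL, ΔJ fail)
(c) forbidden (ΔS, ΔL, ΔJ fail)
(d) forbidden (parity, ΔS, ΔL, ΔJ fail)
(e) allowed
(f) allowed
Total allowed: 3 of 6.

3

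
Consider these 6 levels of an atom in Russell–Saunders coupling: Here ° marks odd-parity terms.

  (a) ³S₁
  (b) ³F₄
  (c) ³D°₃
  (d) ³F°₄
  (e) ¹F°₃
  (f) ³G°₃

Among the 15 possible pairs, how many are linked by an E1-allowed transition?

(a)–(b): forbidden (parity, ΔL, ΔJ).
(a)–(c): forbidden (ΔL, ΔJ).
(a)–(d): forbidden (ΔL, ΔJ).
(a)–(e): forbidden (ΔS, ΔL, ΔJ).
(a)–(f): forbidden (ΔL, ΔJ).
(b)–(c): allowed.
(b)–(d): allowed.
(b)–(e): forbidden (ΔS).
(b)–(f): allowed.
(c)–(d): forbidden (parity).
(c)–(e): forbidden (parity, ΔS).
(c)–(f): forbidden (parity, ΔL).
(d)–(e): forbidden (parity, ΔS).
(d)–(f): forbidden (parity).
(e)–(f): forbidden (parity, ΔS).
Allowed pairs: 3 of 15.

3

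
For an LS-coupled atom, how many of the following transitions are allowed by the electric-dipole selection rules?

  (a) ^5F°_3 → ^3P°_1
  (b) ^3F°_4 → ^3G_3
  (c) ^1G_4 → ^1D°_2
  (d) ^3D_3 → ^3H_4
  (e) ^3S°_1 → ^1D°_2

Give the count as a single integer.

(a) forbidden (parity, ΔS, ΔL, ΔJ fail)
(b) allowed
(c) forbidden (ΔL, ΔJ fail)
(d) forbidden (parity, ΔL fail)
(e) forbidden (parity, ΔS, ΔL fail)
Total allowed: 1 of 5.

1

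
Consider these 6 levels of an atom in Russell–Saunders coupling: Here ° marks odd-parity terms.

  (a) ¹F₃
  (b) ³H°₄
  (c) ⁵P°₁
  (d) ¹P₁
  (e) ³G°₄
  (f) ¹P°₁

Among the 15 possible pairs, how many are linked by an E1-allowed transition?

(a)–(b): forbidden (ΔS, ΔL).
(a)–(c): forbidden (ΔS, ΔL, ΔJ).
(a)–(d): forbidden (parity, ΔL, ΔJ).
(a)–(e): forbidden (ΔS).
(a)–(f): forbidden (ΔL, ΔJ).
(b)–(c): forbidden (parity, ΔS, ΔL, ΔJ).
(b)–(d): forbidden (ΔS, ΔL, ΔJ).
(b)–(e): forbidden (parity).
(b)–(f): forbidden (parity, ΔS, ΔL, ΔJ).
(c)–(d): forbidden (ΔS).
(c)–(e): forbidden (parity, ΔS, ΔL, ΔJ).
(c)–(f): forbidden (parity, ΔS).
(d)–(e): forbidden (ΔS, ΔL, ΔJ).
(d)–(f): allowed.
(e)–(f): forbidden (parity, ΔS, ΔL, ΔJ).
Allowed pairs: 1 of 15.

1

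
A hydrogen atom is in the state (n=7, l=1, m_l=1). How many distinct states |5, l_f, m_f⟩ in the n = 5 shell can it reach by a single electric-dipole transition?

E1 requires Δl = ±1, so l_f ∈ {0, 2}; with 0 ≤ l_f ≤ n_f−1 = 4, the allowed l_f values are {0, 2}.
For l_f = 0: m_f ∈ {m_i−1, m_i, m_i+1} ∩ [−0, 0] = {0} → 1 state.
For l_f = 2: m_f ∈ {m_i−1, m_i, m_i+1} ∩ [−2, 2] = {0, 1, 2} → 3 states.
Total: 4.

4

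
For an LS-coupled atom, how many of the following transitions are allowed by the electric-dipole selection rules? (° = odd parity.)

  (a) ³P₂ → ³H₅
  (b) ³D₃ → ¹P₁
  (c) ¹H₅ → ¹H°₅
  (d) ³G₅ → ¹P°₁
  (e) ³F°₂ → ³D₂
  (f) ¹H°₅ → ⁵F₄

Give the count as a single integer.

(a) forbidden (parity, ΔL, ΔJ fail)
(b) forbidden (parity, ΔS, ΔJ fail)
(c) allowed
(d) forbidden (ΔS, ΔL, ΔJ fail)
(e) allowed
(f) forbidden (ΔS, ΔL fail)
Total allowed: 2 of 6.

2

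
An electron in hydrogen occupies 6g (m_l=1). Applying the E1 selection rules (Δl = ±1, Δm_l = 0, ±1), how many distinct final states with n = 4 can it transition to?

3

E1 requires Δl = ±1, so l_f ∈ {3, 5}; with 0 ≤ l_f ≤ n_f−1 = 3, the allowed l_f values are {3}.
For l_f = 3: m_f ∈ {m_i−1, m_i, m_i+1} ∩ [−3, 3] = {0, 1, 2} → 3 states.
Total: 3.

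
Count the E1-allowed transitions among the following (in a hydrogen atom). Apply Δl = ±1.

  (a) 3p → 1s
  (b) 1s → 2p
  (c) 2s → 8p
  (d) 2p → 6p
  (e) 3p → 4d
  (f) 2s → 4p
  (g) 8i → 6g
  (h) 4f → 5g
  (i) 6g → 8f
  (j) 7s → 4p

8

(a) allowed
(b) allowed
(c) allowed
(d) forbidden — Δl = +0 (E1 requires Δl = ±1)
(e) allowed
(f) allowed
(g) forbidden — Δl = -2 (E1 requires Δl = ±1)
(h) allowed
(i) allowed
(j) allowed
Total allowed: 8 of 10.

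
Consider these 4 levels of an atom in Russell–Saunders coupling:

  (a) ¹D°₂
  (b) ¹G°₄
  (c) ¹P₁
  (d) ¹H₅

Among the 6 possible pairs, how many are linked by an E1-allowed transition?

(a)–(b): forbidden (parity, ΔL, ΔJ).
(a)–(c): allowed.
(a)–(d): forbidden (ΔL, ΔJ).
(b)–(c): forbidden (ΔL, ΔJ).
(b)–(d): allowed.
(c)–(d): forbidden (parity, ΔL, ΔJ).
Allowed pairs: 2 of 6.

2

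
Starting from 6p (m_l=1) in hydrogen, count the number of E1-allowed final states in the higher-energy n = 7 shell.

E1 requires Δl = ±1, so l_f ∈ {0, 2}; with 0 ≤ l_f ≤ n_f−1 = 6, the allowed l_f values are {0, 2}.
For l_f = 0: m_f ∈ {m_i−1, m_i, m_i+1} ∩ [−0, 0] = {0} → 1 state.
For l_f = 2: m_f ∈ {m_i−1, m_i, m_i+1} ∩ [−2, 2] = {0, 1, 2} → 3 states.
Total: 4.

4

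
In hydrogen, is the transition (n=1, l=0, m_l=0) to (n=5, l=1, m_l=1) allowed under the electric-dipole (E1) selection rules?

Initial l = 0, final l = 1, so Δl = +1. E1 requires Δl = ±1: passes.
Δm_l = 1 − (0) = +1. E1 requires Δm_l = 0, ±1: passes.
All E1 selection rules are satisfied.

allowed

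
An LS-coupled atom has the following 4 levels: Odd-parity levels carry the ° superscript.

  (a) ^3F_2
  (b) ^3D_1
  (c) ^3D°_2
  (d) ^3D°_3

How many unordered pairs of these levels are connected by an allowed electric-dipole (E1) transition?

(a)–(b): forbidden (parity).
(a)–(c): allowed.
(a)–(d): allowed.
(b)–(c): allowed.
(b)–(d): forbidden (ΔJ).
(c)–(d): forbidden (parity).
Allowed pairs: 3 of 6.

3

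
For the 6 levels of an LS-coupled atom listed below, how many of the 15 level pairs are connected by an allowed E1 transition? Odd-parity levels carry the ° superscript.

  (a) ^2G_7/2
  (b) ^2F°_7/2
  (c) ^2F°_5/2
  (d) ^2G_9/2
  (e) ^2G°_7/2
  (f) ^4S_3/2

5

(a)–(b): allowed.
(a)–(c): allowed.
(a)–(d): forbidden (parity).
(a)–(e): allowed.
(a)–(f): forbidden (parity, ΔS, ΔL, ΔJ).
(b)–(c): forbidden (parity).
(b)–(d): allowed.
(b)–(e): forbidden (parity).
(b)–(f): forbidden (ΔS, ΔL, ΔJ).
(c)–(d): forbidden (ΔJ).
(c)–(e): forbidden (parity).
(c)–(f): forbidden (ΔS, ΔL).
(d)–(e): allowed.
(d)–(f): forbidden (parity, ΔS, ΔL, ΔJ).
(e)–(f): forbidden (ΔS, ΔL, ΔJ).
Allowed pairs: 5 of 15.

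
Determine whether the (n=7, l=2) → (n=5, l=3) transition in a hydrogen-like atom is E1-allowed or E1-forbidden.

Initial l = 2, final l = 3, so Δl = +1. E1 requires Δl = ±1: passes.
All E1 selection rules are satisfied.

allowed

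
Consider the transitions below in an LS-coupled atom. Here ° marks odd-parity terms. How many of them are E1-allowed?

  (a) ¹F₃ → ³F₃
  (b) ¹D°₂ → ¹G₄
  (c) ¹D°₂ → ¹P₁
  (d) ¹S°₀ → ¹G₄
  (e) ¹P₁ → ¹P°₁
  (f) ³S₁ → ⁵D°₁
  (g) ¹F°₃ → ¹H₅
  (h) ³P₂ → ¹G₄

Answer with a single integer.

(a) forbidden (parity, ΔS fail)
(b) forbidden (ΔL, ΔJ fail)
(c) allowed
(d) forbidden (ΔL, ΔJ fail)
(e) allowed
(f) forbidden (ΔS, ΔL fail)
(g) forbidden (ΔL, ΔJ fail)
(h) forbidden (parity, ΔS, ΔL, ΔJ fail)
Total allowed: 2 of 8.

2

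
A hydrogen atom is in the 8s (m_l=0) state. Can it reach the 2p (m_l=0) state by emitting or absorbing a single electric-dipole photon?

allowed

l: 0 → 1 (Δl = +1). Δl = ±1 ✓.
m_l: 0 → 0 (Δm_l = +0). |Δm_l| ≤ 1 ✓.
All E1 selection rules are satisfied.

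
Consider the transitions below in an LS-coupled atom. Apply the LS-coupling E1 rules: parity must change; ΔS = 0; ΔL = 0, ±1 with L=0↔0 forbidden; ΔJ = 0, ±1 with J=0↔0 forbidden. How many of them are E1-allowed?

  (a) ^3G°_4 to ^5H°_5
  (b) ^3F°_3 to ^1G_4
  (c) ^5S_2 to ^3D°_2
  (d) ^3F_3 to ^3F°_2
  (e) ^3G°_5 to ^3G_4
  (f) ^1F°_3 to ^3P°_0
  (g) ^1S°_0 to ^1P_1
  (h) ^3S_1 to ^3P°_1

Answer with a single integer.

4

(a) forbidden (parity, ΔS fail)
(b) forbidden (ΔS fails)
(c) forbidden (ΔS, ΔL fail)
(d) allowed
(e) allowed
(f) forbidden (parity, ΔS, ΔL, ΔJ fail)
(g) allowed
(h) allowed
Total allowed: 4 of 8.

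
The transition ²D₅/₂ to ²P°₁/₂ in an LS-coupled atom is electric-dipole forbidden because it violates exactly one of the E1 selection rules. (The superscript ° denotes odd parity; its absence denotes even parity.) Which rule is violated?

the ΔJ = 0, ±1 rule

Initial level: S=1/2, L=2, J=5/2, parity even. Final level: S=1/2, L=1, J=1/2, parity odd.
ΔS = 0: S: 1/2 → 1/2 — satisfied.
ΔL = 0, ±1 (not L=0↔0): L: 2 → 1, ΔL = -1 — satisfied.
Parity must change: even → odd — satisfied.
ΔJ = 0, ±1 (not J=0↔0): J: 5/2 → 1/2, ΔJ = -2 — violated.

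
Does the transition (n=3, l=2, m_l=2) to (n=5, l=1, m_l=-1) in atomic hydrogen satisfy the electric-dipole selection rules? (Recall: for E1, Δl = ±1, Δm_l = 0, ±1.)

forbidden

Δl = 1 − 2 = -1; the E1 rule Δl = ±1 is ✓.
Δm_l = -1 − (2) = -3. E1 requires Δm_l = 0, ±1: ✗.
The transition is electric-dipole forbidden.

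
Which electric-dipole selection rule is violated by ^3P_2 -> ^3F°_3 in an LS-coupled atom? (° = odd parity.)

the ΔL = 0, ±1 rule

Reading off the term symbols: S 1→1, L 1→3, J 2→3, parity even→odd.
Parity must change: even → odd — ✓.
ΔS = 0: S: 1 → 1 — ✓.
ΔL = 0, ±1 (not L=0↔0): L: 1 → 3, ΔL = +2 — ✗.
ΔJ = 0, ±1 (not J=0↔0): J: 2 → 3, ΔJ = +1 — ✓.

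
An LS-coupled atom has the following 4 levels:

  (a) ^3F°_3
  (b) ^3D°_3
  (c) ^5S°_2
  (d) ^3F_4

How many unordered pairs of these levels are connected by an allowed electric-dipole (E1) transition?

2

(a)–(b): forbidden (parity).
(a)–(c): forbidden (parity, ΔS, ΔL).
(a)–(d): allowed.
(b)–(c): forbidden (parity, ΔS, ΔL).
(b)–(d): allowed.
(c)–(d): forbidden (ΔS, ΔL, ΔJ).
Allowed pairs: 2 of 6.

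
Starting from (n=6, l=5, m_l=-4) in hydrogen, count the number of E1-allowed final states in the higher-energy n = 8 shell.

5

E1 requires Δl = ±1, so l_f ∈ {4, 6}; with 0 ≤ l_f ≤ n_f−1 = 7, the allowed l_f values are {4, 6}.
For l_f = 4: m_f ∈ {m_i−1, m_i, m_i+1} ∩ [−4, 4] = {-4, -3} → 2 states.
For l_f = 6: m_f ∈ {m_i−1, m_i, m_i+1} ∩ [−6, 6] = {-5, -4, -3} → 3 states.
Total: 5.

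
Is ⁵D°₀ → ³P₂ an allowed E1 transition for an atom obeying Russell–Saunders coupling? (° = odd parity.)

forbidden

Initial level: S=2, L=2, J=0, parity odd. Final level: S=1, L=1, J=2, parity even.
Parity must change: odd → even — ok.
ΔS = 0: S: 2 → 1 — fails.
ΔL = 0, ±1 (not L=0↔0): L: 2 → 1, ΔL = -1 — ok.
ΔJ = 0, ±1 (not J=0↔0): J: 0 → 2, ΔJ = +2 — fails.
Rule(s) violated: ΔS, ΔJ.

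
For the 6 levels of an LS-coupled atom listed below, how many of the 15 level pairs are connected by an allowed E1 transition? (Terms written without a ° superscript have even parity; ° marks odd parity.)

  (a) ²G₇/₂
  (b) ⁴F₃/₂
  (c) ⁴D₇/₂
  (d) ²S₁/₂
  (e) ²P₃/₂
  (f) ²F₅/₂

(a)–(b): forbidden (parity, ΔS, ΔJ).
(a)–(c): forbidden (parity, ΔS, ΔL).
(a)–(d): forbidden (parity, ΔL, ΔJ).
(a)–(e): forbidden (parity, ΔL, ΔJ).
(a)–(f): forbidden (parity).
(b)–(c): forbidden (parity, ΔJ).
(b)–(d): forbidden (parity, ΔS, ΔL).
(b)–(e): forbidden (parity, ΔS, ΔL).
(b)–(f): forbidden (parity, ΔS).
(c)–(d): forbidden (parity, ΔS, ΔL, ΔJ).
(c)–(e): forbidden (parity, ΔS, ΔJ).
(c)–(f): forbidden (parity, ΔS).
(d)–(e): forbidden (parity).
(d)–(f): forbidden (parity, ΔL, ΔJ).
(e)–(f): forbidden (parity, ΔL).
Allowed pairs: 0 of 15.

0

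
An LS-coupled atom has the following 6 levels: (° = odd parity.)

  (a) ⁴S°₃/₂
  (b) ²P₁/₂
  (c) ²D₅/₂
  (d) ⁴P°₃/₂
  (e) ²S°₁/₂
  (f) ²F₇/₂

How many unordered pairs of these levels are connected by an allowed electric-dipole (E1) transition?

(a)–(b): forbidden (ΔS).
(a)–(c): forbidden (ΔS, ΔL).
(a)–(d): forbidden (parity).
(a)–(e): forbidden (parity, ΔS, ΔL).
(a)–(f): forbidden (ΔS, ΔL, ΔJ).
(b)–(c): forbidden (parity, ΔJ).
(b)–(d): forbidden (ΔS).
(b)–(e): allowed.
(b)–(f): forbidden (parity, ΔL, ΔJ).
(c)–(d): forbidden (ΔS).
(c)–(e): forbidden (ΔL, ΔJ).
(c)–(f): forbidden (parity).
(d)–(e): forbidden (parity, ΔS).
(d)–(f): forbidden (ΔS, ΔL, ΔJ).
(e)–(f): forbidden (ΔL, ΔJ).
Allowed pairs: 1 of 15.

1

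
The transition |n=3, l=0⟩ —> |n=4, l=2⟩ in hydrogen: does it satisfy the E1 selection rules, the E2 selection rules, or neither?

Δl = 2 − 0 = +2; l_i + l_f = 2.
E1 (Δl = ±1): not satisfied.
E2 (Δl = 0,±2, l_i+l_f ≥ 2): satisfied.

E2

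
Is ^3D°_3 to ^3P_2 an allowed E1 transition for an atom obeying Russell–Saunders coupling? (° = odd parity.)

allowed

ΔL = 0, ±1 (not L=0↔0): L: 2 → 1, ΔL = -1 — ok.
Parity must change: odd → even — ok.
ΔS = 0: S: 1 → 1 — ok.
ΔJ = 0, ±1 (not J=0↔0): J: 3 → 2, ΔJ = -1 — ok.
All four E1 rules are satisfied.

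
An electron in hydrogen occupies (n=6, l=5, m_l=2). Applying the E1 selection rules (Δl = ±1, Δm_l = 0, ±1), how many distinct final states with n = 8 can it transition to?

6

E1 requires Δl = ±1, so l_f ∈ {4, 6}; with 0 ≤ l_f ≤ n_f−1 = 7, the allowed l_f values are {4, 6}.
For l_f = 4: m_f ∈ {m_i−1, m_i, m_i+1} ∩ [−4, 4] = {1, 2, 3} → 3 states.
For l_f = 6: m_f ∈ {m_i−1, m_i, m_i+1} ∩ [−6, 6] = {1, 2, 3} → 3 states.
Total: 6.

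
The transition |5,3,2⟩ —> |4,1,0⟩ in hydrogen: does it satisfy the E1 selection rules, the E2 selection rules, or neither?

E2

Δl = 1 − 3 = -2; l_i + l_f = 4.
Δm_l = -2.
E1 (Δl = ±1, |Δm_l| ≤ 1): not satisfied.
E2 (Δl = 0,±2, l_i+l_f ≥ 2, |Δm_l| ≤ 2): satisfied.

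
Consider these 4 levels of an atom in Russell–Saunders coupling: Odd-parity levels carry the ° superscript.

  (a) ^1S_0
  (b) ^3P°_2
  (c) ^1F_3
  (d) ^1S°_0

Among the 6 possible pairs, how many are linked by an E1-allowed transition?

0

(a)–(b): forbidden (ΔS, ΔJ).
(a)–(c): forbidden (parity, ΔL, ΔJ).
(a)–(d): forbidden (ΔL, ΔJ).
(b)–(c): forbidden (ΔS, ΔL).
(b)–(d): forbidden (parity, ΔS, ΔJ).
(c)–(d): forbidden (ΔL, ΔJ).
Allowed pairs: 0 of 6.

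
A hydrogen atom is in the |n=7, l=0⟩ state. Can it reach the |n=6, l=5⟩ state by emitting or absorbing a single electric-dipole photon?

l: 0 → 5 (Δl = +5). Δl = ±1 violated.
The transition is electric-dipole forbidden.

forbidden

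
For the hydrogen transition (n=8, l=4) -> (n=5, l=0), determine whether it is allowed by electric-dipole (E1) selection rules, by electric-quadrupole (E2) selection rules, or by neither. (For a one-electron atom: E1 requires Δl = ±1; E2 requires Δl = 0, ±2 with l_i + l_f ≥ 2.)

neither

Δl = 0 − 4 = -4; l_i + l_f = 4.
E1 (Δl = ±1): not satisfied.
E2 (Δl = 0,±2, l_i+l_f ≥ 2): not satisfied.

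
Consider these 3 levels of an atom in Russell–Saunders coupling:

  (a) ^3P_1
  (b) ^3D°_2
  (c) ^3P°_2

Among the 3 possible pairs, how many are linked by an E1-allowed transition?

(a)–(b): allowed.
(a)–(c): allowed.
(b)–(c): forbidden (parity).
Allowed pairs: 2 of 3.

2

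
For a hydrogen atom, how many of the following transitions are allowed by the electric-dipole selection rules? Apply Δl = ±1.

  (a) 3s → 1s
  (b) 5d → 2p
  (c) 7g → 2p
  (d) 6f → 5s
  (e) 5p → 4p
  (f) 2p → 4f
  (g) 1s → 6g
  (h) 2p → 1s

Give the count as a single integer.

(a) forbidden — Δl = +0 (E1 requires Δl = ±1)
(b) allowed
(c) forbidden — Δl = -3 (E1 requires Δl = ±1)
(d) forbidden — Δl = -3 (E1 requires Δl = ±1)
(e) forbidden — Δl = +0 (E1 requires Δl = ±1)
(f) forbidden — Δl = +2 (E1 requires Δl = ±1)
(g) forbidden — Δl = +4 (E1 requires Δl = ±1)
(h) allowed
Total allowed: 2 of 8.

2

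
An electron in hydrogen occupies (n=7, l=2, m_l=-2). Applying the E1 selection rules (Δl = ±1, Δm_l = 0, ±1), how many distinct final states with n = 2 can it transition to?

E1 requires Δl = ±1, so l_f ∈ {1, 3}; with 0 ≤ l_f ≤ n_f−1 = 1, the allowed l_f values are {1}.
For l_f = 1: m_f ∈ {m_i−1, m_i, m_i+1} ∩ [−1, 1] = {-1} → 1 state.
Total: 1.

1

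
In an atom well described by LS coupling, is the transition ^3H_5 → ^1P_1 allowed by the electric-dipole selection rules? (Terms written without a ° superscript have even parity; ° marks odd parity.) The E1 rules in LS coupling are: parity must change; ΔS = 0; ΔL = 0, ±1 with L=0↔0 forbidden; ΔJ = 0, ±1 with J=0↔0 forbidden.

Initial level: S=1, L=5, J=5, parity even. Final level: S=0, L=1, J=1, parity even.
ΔJ = 0, ±1 (not J=0↔0): J: 5 → 1, ΔJ = -4 — violated.
ΔS = 0: S: 1 → 0 — violated.
Parity must change: even → even — violated.
ΔL = 0, ±1 (not L=0↔0): L: 5 → 1, ΔL = -4 — violated.
Rule(s) violated: parity, ΔS, ΔL, ΔJ.

forbidden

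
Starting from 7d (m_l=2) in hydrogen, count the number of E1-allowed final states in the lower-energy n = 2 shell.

E1 requires Δl = ±1, so l_f ∈ {1, 3}; with 0 ≤ l_f ≤ n_f−1 = 1, the allowed l_f values are {1}.
For l_f = 1: m_f ∈ {m_i−1, m_i, m_i+1} ∩ [−1, 1] = {1} → 1 state.
Total: 1.

1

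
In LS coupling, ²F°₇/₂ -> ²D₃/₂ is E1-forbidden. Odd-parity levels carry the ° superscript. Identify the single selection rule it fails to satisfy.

the ΔJ = 0, ±1 rule

Reading off the term symbols: S 1/2→1/2, L 3→2, J 7/2→3/2, parity odd→even.
Parity must change: odd → even — ✓.
ΔJ = 0, ±1 (not J=0↔0): J: 7/2 → 3/2, ΔJ = -2 — ✗.
ΔS = 0: S: 1/2 → 1/2 — ✓.
ΔL = 0, ±1 (not L=0↔0): L: 3 → 2, ΔL = -1 — ✓.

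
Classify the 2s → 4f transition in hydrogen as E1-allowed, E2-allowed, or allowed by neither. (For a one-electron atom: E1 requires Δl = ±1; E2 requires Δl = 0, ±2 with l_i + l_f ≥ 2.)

neither

Δl = 3 − 0 = +3; l_i + l_f = 3.
E1 (Δl = ±1): not satisfied.
E2 (Δl = 0,±2, l_i+l_f ≥ 2): not satisfied.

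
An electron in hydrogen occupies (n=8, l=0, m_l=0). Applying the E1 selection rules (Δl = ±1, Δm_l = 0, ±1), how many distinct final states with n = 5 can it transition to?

3

E1 requires Δl = ±1, so l_f ∈ {-1, 1}; with 0 ≤ l_f ≤ n_f−1 = 4, the allowed l_f values are {1}.
For l_f = 1: m_f ∈ {m_i−1, m_i, m_i+1} ∩ [−1, 1] = {-1, 0, 1} → 3 states.
Total: 3.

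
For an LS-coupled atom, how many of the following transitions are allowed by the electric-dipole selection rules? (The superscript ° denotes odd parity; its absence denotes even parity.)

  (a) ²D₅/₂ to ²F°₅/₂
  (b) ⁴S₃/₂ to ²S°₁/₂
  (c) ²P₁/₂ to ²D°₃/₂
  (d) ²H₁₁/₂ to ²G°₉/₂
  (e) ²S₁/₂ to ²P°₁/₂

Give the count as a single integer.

4

(a) allowed
(b) forbidden (ΔS, ΔL fail)
(c) allowed
(d) allowed
(e) allowed
Total allowed: 4 of 5.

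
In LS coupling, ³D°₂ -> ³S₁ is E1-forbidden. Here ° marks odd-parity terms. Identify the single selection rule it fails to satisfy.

Parity must change: odd → even — satisfied.
ΔS = 0: S: 1 → 1 — satisfied.
ΔL = 0, ±1 (not L=0↔0): L: 2 → 0, ΔL = -2 — violated.
ΔJ = 0, ±1 (not J=0↔0): J: 2 → 1, ΔJ = -1 — satisfied.

the ΔL = 0, ±1 rule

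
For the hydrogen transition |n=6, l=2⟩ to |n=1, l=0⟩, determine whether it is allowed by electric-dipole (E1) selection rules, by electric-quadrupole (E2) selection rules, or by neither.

Δl = 0 − 2 = -2; l_i + l_f = 2.
E1 (Δl = ±1): not satisfied.
E2 (Δl = 0,±2, l_i+l_f ≥ 2): satisfied.

E2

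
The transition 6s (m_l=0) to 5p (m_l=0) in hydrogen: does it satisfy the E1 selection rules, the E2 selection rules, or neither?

Δl = 1 − 0 = +1; l_i + l_f = 1.
Δm_l = +0.
E1 (Δl = ±1, |Δm_l| ≤ 1): satisfied.
E2 (Δl = 0,±2, l_i+l_f ≥ 2, |Δm_l| ≤ 2): not satisfied.

E1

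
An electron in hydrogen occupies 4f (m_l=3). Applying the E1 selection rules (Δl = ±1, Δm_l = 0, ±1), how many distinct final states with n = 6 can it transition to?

4

E1 requires Δl = ±1, so l_f ∈ {2, 4}; with 0 ≤ l_f ≤ n_f−1 = 5, the allowed l_f values are {2, 4}.
For l_f = 2: m_f ∈ {m_i−1, m_i, m_i+1} ∩ [−2, 2] = {2} → 1 state.
For l_f = 4: m_f ∈ {m_i−1, m_i, m_i+1} ∩ [−4, 4] = {2, 3, 4} → 3 states.
Total: 4.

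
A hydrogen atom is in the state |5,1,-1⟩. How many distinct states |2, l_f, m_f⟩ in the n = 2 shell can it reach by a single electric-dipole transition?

E1 requires Δl = ±1, so l_f ∈ {0, 2}; with 0 ≤ l_f ≤ n_f−1 = 1, the allowed l_f values are {0}.
For l_f = 0: m_f ∈ {m_i−1, m_i, m_i+1} ∩ [−0, 0] = {0} → 1 state.
Total: 1.

1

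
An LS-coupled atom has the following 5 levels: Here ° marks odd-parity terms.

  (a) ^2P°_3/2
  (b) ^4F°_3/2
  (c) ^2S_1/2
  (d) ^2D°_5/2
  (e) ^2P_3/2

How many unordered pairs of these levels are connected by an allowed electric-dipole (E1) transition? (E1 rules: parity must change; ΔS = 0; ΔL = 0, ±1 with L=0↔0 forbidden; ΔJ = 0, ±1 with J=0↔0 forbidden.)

(a)–(b): forbidden (parity, ΔS, ΔL).
(a)–(c): allowed.
(a)–(d): forbidden (parity).
(a)–(e): allowed.
(b)–(c): forbidden (ΔS, ΔL).
(b)–(d): forbidden (parity, ΔS).
(b)–(e): forbidden (ΔS, ΔL).
(c)–(d): forbidden (ΔL, ΔJ).
(c)–(e): forbidden (parity).
(d)–(e): allowed.
Allowed pairs: 3 of 10.

3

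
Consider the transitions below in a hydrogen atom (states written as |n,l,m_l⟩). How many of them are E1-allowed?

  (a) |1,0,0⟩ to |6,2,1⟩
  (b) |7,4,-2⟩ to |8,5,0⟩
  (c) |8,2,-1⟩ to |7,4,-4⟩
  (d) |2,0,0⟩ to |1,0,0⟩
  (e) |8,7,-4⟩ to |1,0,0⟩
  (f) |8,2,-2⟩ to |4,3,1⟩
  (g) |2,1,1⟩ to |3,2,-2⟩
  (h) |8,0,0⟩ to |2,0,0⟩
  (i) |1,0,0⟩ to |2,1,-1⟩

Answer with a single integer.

1

(a) forbidden — Δl = +2 (E1 requires Δl = ±1)
(b) forbidden — Δm_l = +2 (E1 requires Δm_l = 0, ±1)
(c) forbidden — Δl = +2 (E1 requires Δl = ±1); Δm_l = -3 (E1 requires Δm_l = 0, ±1)
(d) forbidden — Δl = +0 (E1 requires Δl = ±1)
(e) forbidden — Δl = -7 (E1 requires Δl = ±1); Δm_l = +4 (E1 requires Δm_l = 0, ±1)
(f) forbidden — Δm_l = +3 (E1 requires Δm_l = 0, ±1)
(g) forbidden — Δm_l = -3 (E1 requires Δm_l = 0, ±1)
(h) forbidden — Δl = +0 (E1 requires Δl = ±1)
(i) allowed
Total allowed: 1 of 9.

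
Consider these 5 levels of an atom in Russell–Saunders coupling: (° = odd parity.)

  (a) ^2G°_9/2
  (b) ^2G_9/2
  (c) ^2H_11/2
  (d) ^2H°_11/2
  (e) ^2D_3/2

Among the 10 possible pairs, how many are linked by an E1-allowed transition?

4

(a)–(b): allowed.
(a)–(c): allowed.
(a)–(d): forbidden (parity).
(a)–(e): forbidden (ΔL, ΔJ).
(b)–(c): forbidden (parity).
(b)–(d): allowed.
(b)–(e): forbidden (parity, ΔL, ΔJ).
(c)–(d): allowed.
(c)–(e): forbidden (parity, ΔL, ΔJ).
(d)–(e): forbidden (ΔL, ΔJ).
Allowed pairs: 4 of 10.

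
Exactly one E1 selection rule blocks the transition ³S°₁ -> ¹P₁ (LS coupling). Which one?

Initial level: S=1, L=0, J=1, parity odd. Final level: S=0, L=1, J=1, parity even.
ΔJ = 0, ±1 (not J=0↔0): J: 1 → 1, ΔJ = +0 — ok.
ΔL = 0, ±1 (not L=0↔0): L: 0 → 1, ΔL = +1 — ok.
Parity must change: odd → even — ok.
ΔS = 0: S: 1 → 0 — fails.

the ΔS = 0 rule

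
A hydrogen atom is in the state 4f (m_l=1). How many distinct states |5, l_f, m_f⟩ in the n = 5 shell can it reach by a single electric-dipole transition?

6

E1 requires Δl = ±1, so l_f ∈ {2, 4}; with 0 ≤ l_f ≤ n_f−1 = 4, the allowed l_f values are {2, 4}.
For l_f = 2: m_f ∈ {m_i−1, m_i, m_i+1} ∩ [−2, 2] = {0, 1, 2} → 3 states.
For l_f = 4: m_f ∈ {m_i−1, m_i, m_i+1} ∩ [−4, 4] = {0, 1, 2} → 3 states.
Total: 6.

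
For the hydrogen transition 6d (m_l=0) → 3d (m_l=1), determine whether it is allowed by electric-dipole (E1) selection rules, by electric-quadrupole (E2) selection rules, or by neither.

Δl = 2 − 2 = +0; l_i + l_f = 4.
Δm_l = +1.
E1 (Δl = ±1, |Δm_l| ≤ 1): not satisfied.
E2 (Δl = 0,±2, l_i+l_f ≥ 2, |Δm_l| ≤ 2): satisfied.

E2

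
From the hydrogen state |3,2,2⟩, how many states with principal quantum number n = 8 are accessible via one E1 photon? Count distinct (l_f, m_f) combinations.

4

E1 requires Δl = ±1, so l_f ∈ {1, 3}; with 0 ≤ l_f ≤ n_f−1 = 7, the allowed l_f values are {1, 3}.
For l_f = 1: m_f ∈ {m_i−1, m_i, m_i+1} ∩ [−1, 1] = {1} → 1 state.
For l_f = 3: m_f ∈ {m_i−1, m_i, m_i+1} ∩ [−3, 3] = {1, 2, 3} → 3 states.
Total: 4.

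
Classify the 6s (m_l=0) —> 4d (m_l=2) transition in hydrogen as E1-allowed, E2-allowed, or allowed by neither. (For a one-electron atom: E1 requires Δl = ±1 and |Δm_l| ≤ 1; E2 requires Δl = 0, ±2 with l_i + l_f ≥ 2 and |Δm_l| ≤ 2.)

E2

Δl = 2 − 0 = +2; l_i + l_f = 2.
Δm_l = +2.
E1 (Δl = ±1, |Δm_l| ≤ 1): not satisfied.
E2 (Δl = 0,±2, l_i+l_f ≥ 2, |Δm_l| ≤ 2): satisfied.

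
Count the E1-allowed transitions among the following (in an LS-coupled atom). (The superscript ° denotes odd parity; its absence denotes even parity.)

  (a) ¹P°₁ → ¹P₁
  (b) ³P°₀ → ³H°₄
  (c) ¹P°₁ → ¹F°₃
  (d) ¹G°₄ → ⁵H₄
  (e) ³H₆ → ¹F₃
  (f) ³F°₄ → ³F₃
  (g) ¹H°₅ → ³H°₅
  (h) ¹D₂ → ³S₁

2

(a) allowed
(b) forbidden (parity, ΔL, ΔJ fail)
(c) forbidden (parity, ΔL, ΔJ fail)
(d) forbidden (ΔS fails)
(e) forbidden (parity, ΔS, ΔL, ΔJ fail)
(f) allowed
(g) forbidden (parity, ΔS fail)
(h) forbidden (parity, ΔS, ΔL fail)
Total allowed: 2 of 8.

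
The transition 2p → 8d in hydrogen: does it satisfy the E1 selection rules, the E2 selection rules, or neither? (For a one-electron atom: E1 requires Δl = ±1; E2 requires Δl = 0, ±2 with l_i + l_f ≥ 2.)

E1

Δl = 2 − 1 = +1; l_i + l_f = 3.
E1 (Δl = ±1): satisfied.
E2 (Δl = 0,±2, l_i+l_f ≥ 2): not satisfied.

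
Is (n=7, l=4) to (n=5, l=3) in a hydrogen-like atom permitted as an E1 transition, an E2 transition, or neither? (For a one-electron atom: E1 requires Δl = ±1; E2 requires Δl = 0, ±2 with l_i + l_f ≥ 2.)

Δl = 3 − 4 = -1; l_i + l_f = 7.
E1 (Δl = ±1): satisfied.
E2 (Δl = 0,±2, l_i+l_f ≥ 2): not satisfied.

E1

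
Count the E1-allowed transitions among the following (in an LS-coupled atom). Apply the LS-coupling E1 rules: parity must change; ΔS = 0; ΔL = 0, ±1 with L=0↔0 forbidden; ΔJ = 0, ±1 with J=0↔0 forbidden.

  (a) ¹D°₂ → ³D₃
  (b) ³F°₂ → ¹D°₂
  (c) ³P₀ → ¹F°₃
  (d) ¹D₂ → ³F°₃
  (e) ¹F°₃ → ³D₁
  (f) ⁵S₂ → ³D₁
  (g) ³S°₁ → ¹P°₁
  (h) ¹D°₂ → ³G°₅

(a) forbidden (ΔS fails)
(b) forbidden (parity, ΔS fail)
(c) forbidden (ΔS, ΔL, ΔJ fail)
(d) forbidden (ΔS fails)
(e) forbidden (ΔS, ΔJ fail)
(f) forbidden (parity, ΔS, ΔL fail)
(g) forbidden (parity, ΔS fail)
(h) forbidden (parity, ΔS, ΔL, ΔJ fail)
Total allowed: 0 of 8.

0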